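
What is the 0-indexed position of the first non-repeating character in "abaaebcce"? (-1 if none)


Input: abaaebcce
Character frequencies:
  'a': 3
  'b': 2
  'c': 2
  'e': 2
Scanning left to right for freq == 1:
  Position 0 ('a'): freq=3, skip
  Position 1 ('b'): freq=2, skip
  Position 2 ('a'): freq=3, skip
  Position 3 ('a'): freq=3, skip
  Position 4 ('e'): freq=2, skip
  Position 5 ('b'): freq=2, skip
  Position 6 ('c'): freq=2, skip
  Position 7 ('c'): freq=2, skip
  Position 8 ('e'): freq=2, skip
  No unique character found => answer = -1

-1


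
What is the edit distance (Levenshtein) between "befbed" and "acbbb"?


Computing edit distance: "befbed" -> "acbbb"
DP table:
           a    c    b    b    b
      0    1    2    3    4    5
  b   1    1    2    2    3    4
  e   2    2    2    3    3    4
  f   3    3    3    3    4    4
  b   4    4    4    3    3    4
  e   5    5    5    4    4    4
  d   6    6    6    5    5    5
Edit distance = dp[6][5] = 5

5


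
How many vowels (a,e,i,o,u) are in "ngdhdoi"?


Input: ngdhdoi
Checking each character:
  'n' at position 0: consonant
  'g' at position 1: consonant
  'd' at position 2: consonant
  'h' at position 3: consonant
  'd' at position 4: consonant
  'o' at position 5: vowel (running total: 1)
  'i' at position 6: vowel (running total: 2)
Total vowels: 2

2


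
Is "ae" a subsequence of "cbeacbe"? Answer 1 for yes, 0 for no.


Check if "ae" is a subsequence of "cbeacbe"
Greedy scan:
  Position 0 ('c'): no match needed
  Position 1 ('b'): no match needed
  Position 2 ('e'): no match needed
  Position 3 ('a'): matches sub[0] = 'a'
  Position 4 ('c'): no match needed
  Position 5 ('b'): no match needed
  Position 6 ('e'): matches sub[1] = 'e'
All 2 characters matched => is a subsequence

1


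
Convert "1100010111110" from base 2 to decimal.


Input: "1100010111110" in base 2
Positional expansion:
  Digit '1' (value 1) x 2^12 = 4096
  Digit '1' (value 1) x 2^11 = 2048
  Digit '0' (value 0) x 2^10 = 0
  Digit '0' (value 0) x 2^9 = 0
  Digit '0' (value 0) x 2^8 = 0
  Digit '1' (value 1) x 2^7 = 128
  Digit '0' (value 0) x 2^6 = 0
  Digit '1' (value 1) x 2^5 = 32
  Digit '1' (value 1) x 2^4 = 16
  Digit '1' (value 1) x 2^3 = 8
  Digit '1' (value 1) x 2^2 = 4
  Digit '1' (value 1) x 2^1 = 2
  Digit '0' (value 0) x 2^0 = 0
Sum = 6334

6334


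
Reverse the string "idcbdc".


Input: idcbdc
Reading characters right to left:
  Position 5: 'c'
  Position 4: 'd'
  Position 3: 'b'
  Position 2: 'c'
  Position 1: 'd'
  Position 0: 'i'
Reversed: cdbcdi

cdbcdi


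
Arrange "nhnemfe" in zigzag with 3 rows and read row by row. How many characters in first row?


Zigzag "nhnemfe" into 3 rows:
Placing characters:
  'n' => row 0
  'h' => row 1
  'n' => row 2
  'e' => row 1
  'm' => row 0
  'f' => row 1
  'e' => row 2
Rows:
  Row 0: "nm"
  Row 1: "hef"
  Row 2: "ne"
First row length: 2

2


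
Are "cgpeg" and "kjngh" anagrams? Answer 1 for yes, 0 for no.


Strings: "cgpeg", "kjngh"
Sorted first:  ceggp
Sorted second: ghjkn
Differ at position 0: 'c' vs 'g' => not anagrams

0


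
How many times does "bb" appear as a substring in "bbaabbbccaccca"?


Searching for "bb" in "bbaabbbccaccca"
Scanning each position:
  Position 0: "bb" => MATCH
  Position 1: "ba" => no
  Position 2: "aa" => no
  Position 3: "ab" => no
  Position 4: "bb" => MATCH
  Position 5: "bb" => MATCH
  Position 6: "bc" => no
  Position 7: "cc" => no
  Position 8: "ca" => no
  Position 9: "ac" => no
  Position 10: "cc" => no
  Position 11: "cc" => no
  Position 12: "ca" => no
Total occurrences: 3

3


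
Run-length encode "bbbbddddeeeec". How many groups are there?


Input: bbbbddddeeeec
Scanning for consecutive runs:
  Group 1: 'b' x 4 (positions 0-3)
  Group 2: 'd' x 4 (positions 4-7)
  Group 3: 'e' x 4 (positions 8-11)
  Group 4: 'c' x 1 (positions 12-12)
Total groups: 4

4


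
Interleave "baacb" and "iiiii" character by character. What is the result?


Interleaving "baacb" and "iiiii":
  Position 0: 'b' from first, 'i' from second => "bi"
  Position 1: 'a' from first, 'i' from second => "ai"
  Position 2: 'a' from first, 'i' from second => "ai"
  Position 3: 'c' from first, 'i' from second => "ci"
  Position 4: 'b' from first, 'i' from second => "bi"
Result: biaiaicibi

biaiaicibi


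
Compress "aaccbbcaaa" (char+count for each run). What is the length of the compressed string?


Input: aaccbbcaaa
Runs:
  'a' x 2 => "a2"
  'c' x 2 => "c2"
  'b' x 2 => "b2"
  'c' x 1 => "c1"
  'a' x 3 => "a3"
Compressed: "a2c2b2c1a3"
Compressed length: 10

10


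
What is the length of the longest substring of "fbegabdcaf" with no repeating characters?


Input: "fbegabdcaf"
Sliding window (track last position of each char):
  Position 0 ('f'): window [0,0] length 1 -- new best
  Position 1 ('b'): window [0,1] length 2 -- new best
  Position 2 ('e'): window [0,2] length 3 -- new best
  Position 3 ('g'): window [0,3] length 4 -- new best
  Position 4 ('a'): window [0,4] length 5 -- new best
  Position 5 ('b'): repeat (last at 1), move window start to 2
  Position 5 ('b'): window [2,5] length 4
  Position 6 ('d'): window [2,6] length 5
  Position 7 ('c'): window [2,7] length 6 -- new best
  Position 8 ('a'): repeat (last at 4), move window start to 5
  Position 8 ('a'): window [5,8] length 4
  Position 9 ('f'): window [5,9] length 5
Longest substring with no repeats: "egabdc" with length 6

6


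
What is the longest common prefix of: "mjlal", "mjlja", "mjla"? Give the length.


Words: mjlal, mjlja, mjla
  Position 0: all 'm' => match
  Position 1: all 'j' => match
  Position 2: all 'l' => match
  Position 3: ('a', 'j', 'a') => mismatch, stop
LCP = "mjl" (length 3)

3


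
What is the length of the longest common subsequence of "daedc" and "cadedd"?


LCS of "daedc" and "cadedd"
DP table:
           c    a    d    e    d    d
      0    0    0    0    0    0    0
  d   0    0    0    1    1    1    1
  a   0    0    1    1    1    1    1
  e   0    0    1    1    2    2    2
  d   0    0    1    2    2    3    3
  c   0    1    1    2    2    3    3
LCS length = dp[5][6] = 3

3


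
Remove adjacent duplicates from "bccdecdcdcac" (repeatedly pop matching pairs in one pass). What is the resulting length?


Input: bccdecdcdcac
Stack-based adjacent duplicate removal:
  Read 'b': push. Stack: b
  Read 'c': push. Stack: bc
  Read 'c': matches stack top 'c' => pop. Stack: b
  Read 'd': push. Stack: bd
  Read 'e': push. Stack: bde
  Read 'c': push. Stack: bdec
  Read 'd': push. Stack: bdecd
  Read 'c': push. Stack: bdecdc
  Read 'd': push. Stack: bdecdcd
  Read 'c': push. Stack: bdecdcdc
  Read 'a': push. Stack: bdecdcdca
  Read 'c': push. Stack: bdecdcdcac
Final stack: "bdecdcdcac" (length 10)

10


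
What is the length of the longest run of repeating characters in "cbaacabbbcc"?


Input: "cbaacabbbcc"
Scanning for longest run:
  Position 1 ('b'): new char, reset run to 1
  Position 2 ('a'): new char, reset run to 1
  Position 3 ('a'): continues run of 'a', length=2
  Position 4 ('c'): new char, reset run to 1
  Position 5 ('a'): new char, reset run to 1
  Position 6 ('b'): new char, reset run to 1
  Position 7 ('b'): continues run of 'b', length=2
  Position 8 ('b'): continues run of 'b', length=3
  Position 9 ('c'): new char, reset run to 1
  Position 10 ('c'): continues run of 'c', length=2
Longest run: 'b' with length 3

3


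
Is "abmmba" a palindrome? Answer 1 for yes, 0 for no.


Input: abmmba
Reversed: abmmba
  Compare pos 0 ('a') with pos 5 ('a'): match
  Compare pos 1 ('b') with pos 4 ('b'): match
  Compare pos 2 ('m') with pos 3 ('m'): match
Result: palindrome

1


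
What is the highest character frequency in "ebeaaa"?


Input: ebeaaa
Character counts:
  'a': 3
  'b': 1
  'e': 2
Maximum frequency: 3

3


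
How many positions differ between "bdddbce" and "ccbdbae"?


Comparing "bdddbce" and "ccbdbae" position by position:
  Position 0: 'b' vs 'c' => DIFFER
  Position 1: 'd' vs 'c' => DIFFER
  Position 2: 'd' vs 'b' => DIFFER
  Position 3: 'd' vs 'd' => same
  Position 4: 'b' vs 'b' => same
  Position 5: 'c' vs 'a' => DIFFER
  Position 6: 'e' vs 'e' => same
Positions that differ: 4

4


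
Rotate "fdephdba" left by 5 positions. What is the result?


Input: "fdephdba", rotate left by 5
First 5 characters: "fdeph"
Remaining characters: "dba"
Concatenate remaining + first: "dba" + "fdeph" = "dbafdeph"

dbafdeph


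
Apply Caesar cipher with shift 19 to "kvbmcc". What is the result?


Caesar cipher: shift "kvbmcc" by 19
  'k' (pos 10) + 19 = pos 3 = 'd'
  'v' (pos 21) + 19 = pos 14 = 'o'
  'b' (pos 1) + 19 = pos 20 = 'u'
  'm' (pos 12) + 19 = pos 5 = 'f'
  'c' (pos 2) + 19 = pos 21 = 'v'
  'c' (pos 2) + 19 = pos 21 = 'v'
Result: doufvv

doufvv


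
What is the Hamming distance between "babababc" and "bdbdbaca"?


Comparing "babababc" and "bdbdbaca" position by position:
  Position 0: 'b' vs 'b' => same
  Position 1: 'a' vs 'd' => differ
  Position 2: 'b' vs 'b' => same
  Position 3: 'a' vs 'd' => differ
  Position 4: 'b' vs 'b' => same
  Position 5: 'a' vs 'a' => same
  Position 6: 'b' vs 'c' => differ
  Position 7: 'c' vs 'a' => differ
Total differences (Hamming distance): 4

4


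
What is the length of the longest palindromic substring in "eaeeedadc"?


Input: "eaeeedadc"
Checking substrings for palindromes:
  [0:3] "eae" (len 3) => palindrome
  [2:5] "eee" (len 3) => palindrome
  [5:8] "dad" (len 3) => palindrome
  [2:4] "ee" (len 2) => palindrome
  [3:5] "ee" (len 2) => palindrome
Longest palindromic substring: "eae" with length 3

3


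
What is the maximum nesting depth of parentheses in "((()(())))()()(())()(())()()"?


Input: "((()(())))()()(())()(())()()"
Tracking depth:
  Position 0 '(': depth becomes 1
  Position 1 '(': depth becomes 2
  Position 2 '(': depth becomes 3
  Position 3 ')': depth becomes 2
  Position 4 '(': depth becomes 3
  Position 5 '(': depth becomes 4
  Position 6 ')': depth becomes 3
  Position 7 ')': depth becomes 2
  Position 8 ')': depth becomes 1
  Position 9 ')': depth becomes 0
  Position 10 '(': depth becomes 1
  Position 11 ')': depth becomes 0
  Position 12 '(': depth becomes 1
  Position 13 ')': depth becomes 0
  Position 14 '(': depth becomes 1
  Position 15 '(': depth becomes 2
  Position 16 ')': depth becomes 1
  Position 17 ')': depth becomes 0
  Position 18 '(': depth becomes 1
  Position 19 ')': depth becomes 0
  Position 20 '(': depth becomes 1
  Position 21 '(': depth becomes 2
  Position 22 ')': depth becomes 1
  Position 23 ')': depth becomes 0
  Position 24 '(': depth becomes 1
  Position 25 ')': depth becomes 0
  Position 26 '(': depth becomes 1
  Position 27 ')': depth becomes 0
Maximum depth reached: 4

4


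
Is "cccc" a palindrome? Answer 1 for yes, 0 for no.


Input: cccc
Reversed: cccc
  Compare pos 0 ('c') with pos 3 ('c'): match
  Compare pos 1 ('c') with pos 2 ('c'): match
Result: palindrome

1


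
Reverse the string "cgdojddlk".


Input: cgdojddlk
Reading characters right to left:
  Position 8: 'k'
  Position 7: 'l'
  Position 6: 'd'
  Position 5: 'd'
  Position 4: 'j'
  Position 3: 'o'
  Position 2: 'd'
  Position 1: 'g'
  Position 0: 'c'
Reversed: klddjodgc

klddjodgc


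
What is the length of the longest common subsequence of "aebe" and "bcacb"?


LCS of "aebe" and "bcacb"
DP table:
           b    c    a    c    b
      0    0    0    0    0    0
  a   0    0    0    1    1    1
  e   0    0    0    1    1    1
  b   0    1    1    1    1    2
  e   0    1    1    1    1    2
LCS length = dp[4][5] = 2

2


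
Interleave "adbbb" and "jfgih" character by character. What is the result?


Interleaving "adbbb" and "jfgih":
  Position 0: 'a' from first, 'j' from second => "aj"
  Position 1: 'd' from first, 'f' from second => "df"
  Position 2: 'b' from first, 'g' from second => "bg"
  Position 3: 'b' from first, 'i' from second => "bi"
  Position 4: 'b' from first, 'h' from second => "bh"
Result: ajdfbgbibh

ajdfbgbibh


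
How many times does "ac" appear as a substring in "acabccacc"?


Searching for "ac" in "acabccacc"
Scanning each position:
  Position 0: "ac" => MATCH
  Position 1: "ca" => no
  Position 2: "ab" => no
  Position 3: "bc" => no
  Position 4: "cc" => no
  Position 5: "ca" => no
  Position 6: "ac" => MATCH
  Position 7: "cc" => no
Total occurrences: 2

2


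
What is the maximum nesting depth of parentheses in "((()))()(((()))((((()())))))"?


Input: "((()))()(((()))((((()())))))"
Tracking depth:
  Position 0 '(': depth becomes 1
  Position 1 '(': depth becomes 2
  Position 2 '(': depth becomes 3
  Position 3 ')': depth becomes 2
  Position 4 ')': depth becomes 1
  Position 5 ')': depth becomes 0
  Position 6 '(': depth becomes 1
  Position 7 ')': depth becomes 0
  Position 8 '(': depth becomes 1
  Position 9 '(': depth becomes 2
  Position 10 '(': depth becomes 3
  Position 11 '(': depth becomes 4
  Position 12 ')': depth becomes 3
  Position 13 ')': depth becomes 2
  Position 14 ')': depth becomes 1
  Position 15 '(': depth becomes 2
  Position 16 '(': depth becomes 3
  Position 17 '(': depth becomes 4
  Position 18 '(': depth becomes 5
  Position 19 '(': depth becomes 6
  Position 20 ')': depth becomes 5
  Position 21 '(': depth becomes 6
  Position 22 ')': depth becomes 5
  Position 23 ')': depth becomes 4
  Position 24 ')': depth becomes 3
  Position 25 ')': depth becomes 2
  Position 26 ')': depth becomes 1
  Position 27 ')': depth becomes 0
Maximum depth reached: 6

6


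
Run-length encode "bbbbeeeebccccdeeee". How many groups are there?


Input: bbbbeeeebccccdeeee
Scanning for consecutive runs:
  Group 1: 'b' x 4 (positions 0-3)
  Group 2: 'e' x 4 (positions 4-7)
  Group 3: 'b' x 1 (positions 8-8)
  Group 4: 'c' x 4 (positions 9-12)
  Group 5: 'd' x 1 (positions 13-13)
  Group 6: 'e' x 4 (positions 14-17)
Total groups: 6

6


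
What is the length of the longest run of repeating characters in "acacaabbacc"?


Input: "acacaabbacc"
Scanning for longest run:
  Position 1 ('c'): new char, reset run to 1
  Position 2 ('a'): new char, reset run to 1
  Position 3 ('c'): new char, reset run to 1
  Position 4 ('a'): new char, reset run to 1
  Position 5 ('a'): continues run of 'a', length=2
  Position 6 ('b'): new char, reset run to 1
  Position 7 ('b'): continues run of 'b', length=2
  Position 8 ('a'): new char, reset run to 1
  Position 9 ('c'): new char, reset run to 1
  Position 10 ('c'): continues run of 'c', length=2
Longest run: 'a' with length 2

2


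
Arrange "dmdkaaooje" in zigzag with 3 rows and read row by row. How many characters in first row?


Zigzag "dmdkaaooje" into 3 rows:
Placing characters:
  'd' => row 0
  'm' => row 1
  'd' => row 2
  'k' => row 1
  'a' => row 0
  'a' => row 1
  'o' => row 2
  'o' => row 1
  'j' => row 0
  'e' => row 1
Rows:
  Row 0: "daj"
  Row 1: "mkaoe"
  Row 2: "do"
First row length: 3

3


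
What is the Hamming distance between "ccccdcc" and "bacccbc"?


Comparing "ccccdcc" and "bacccbc" position by position:
  Position 0: 'c' vs 'b' => differ
  Position 1: 'c' vs 'a' => differ
  Position 2: 'c' vs 'c' => same
  Position 3: 'c' vs 'c' => same
  Position 4: 'd' vs 'c' => differ
  Position 5: 'c' vs 'b' => differ
  Position 6: 'c' vs 'c' => same
Total differences (Hamming distance): 4

4


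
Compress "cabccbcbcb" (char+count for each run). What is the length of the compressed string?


Input: cabccbcbcb
Runs:
  'c' x 1 => "c1"
  'a' x 1 => "a1"
  'b' x 1 => "b1"
  'c' x 2 => "c2"
  'b' x 1 => "b1"
  'c' x 1 => "c1"
  'b' x 1 => "b1"
  'c' x 1 => "c1"
  'b' x 1 => "b1"
Compressed: "c1a1b1c2b1c1b1c1b1"
Compressed length: 18

18


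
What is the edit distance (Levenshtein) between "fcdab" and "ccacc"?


Computing edit distance: "fcdab" -> "ccacc"
DP table:
           c    c    a    c    c
      0    1    2    3    4    5
  f   1    1    2    3    4    5
  c   2    1    1    2    3    4
  d   3    2    2    2    3    4
  a   4    3    3    2    3    4
  b   5    4    4    3    3    4
Edit distance = dp[5][5] = 4

4


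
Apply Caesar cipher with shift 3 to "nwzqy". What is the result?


Caesar cipher: shift "nwzqy" by 3
  'n' (pos 13) + 3 = pos 16 = 'q'
  'w' (pos 22) + 3 = pos 25 = 'z'
  'z' (pos 25) + 3 = pos 2 = 'c'
  'q' (pos 16) + 3 = pos 19 = 't'
  'y' (pos 24) + 3 = pos 1 = 'b'
Result: qzctb

qzctb


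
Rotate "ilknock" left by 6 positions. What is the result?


Input: "ilknock", rotate left by 6
First 6 characters: "ilknoc"
Remaining characters: "k"
Concatenate remaining + first: "k" + "ilknoc" = "kilknoc"

kilknoc


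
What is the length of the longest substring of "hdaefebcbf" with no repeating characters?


Input: "hdaefebcbf"
Sliding window (track last position of each char):
  Position 0 ('h'): window [0,0] length 1 -- new best
  Position 1 ('d'): window [0,1] length 2 -- new best
  Position 2 ('a'): window [0,2] length 3 -- new best
  Position 3 ('e'): window [0,3] length 4 -- new best
  Position 4 ('f'): window [0,4] length 5 -- new best
  Position 5 ('e'): repeat (last at 3), move window start to 4
  Position 5 ('e'): window [4,5] length 2
  Position 6 ('b'): window [4,6] length 3
  Position 7 ('c'): window [4,7] length 4
  Position 8 ('b'): repeat (last at 6), move window start to 7
  Position 8 ('b'): window [7,8] length 2
  Position 9 ('f'): window [7,9] length 3
Longest substring with no repeats: "hdaef" with length 5

5


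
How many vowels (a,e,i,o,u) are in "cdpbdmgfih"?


Input: cdpbdmgfih
Checking each character:
  'c' at position 0: consonant
  'd' at position 1: consonant
  'p' at position 2: consonant
  'b' at position 3: consonant
  'd' at position 4: consonant
  'm' at position 5: consonant
  'g' at position 6: consonant
  'f' at position 7: consonant
  'i' at position 8: vowel (running total: 1)
  'h' at position 9: consonant
Total vowels: 1

1


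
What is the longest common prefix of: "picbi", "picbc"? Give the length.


Words: picbi, picbc
  Position 0: all 'p' => match
  Position 1: all 'i' => match
  Position 2: all 'c' => match
  Position 3: all 'b' => match
  Position 4: ('i', 'c') => mismatch, stop
LCP = "picb" (length 4)

4


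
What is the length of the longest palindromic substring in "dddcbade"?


Input: "dddcbade"
Checking substrings for palindromes:
  [0:3] "ddd" (len 3) => palindrome
  [0:2] "dd" (len 2) => palindrome
  [1:3] "dd" (len 2) => palindrome
Longest palindromic substring: "ddd" with length 3

3


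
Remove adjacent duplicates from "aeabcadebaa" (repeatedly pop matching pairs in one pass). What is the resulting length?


Input: aeabcadebaa
Stack-based adjacent duplicate removal:
  Read 'a': push. Stack: a
  Read 'e': push. Stack: ae
  Read 'a': push. Stack: aea
  Read 'b': push. Stack: aeab
  Read 'c': push. Stack: aeabc
  Read 'a': push. Stack: aeabca
  Read 'd': push. Stack: aeabcad
  Read 'e': push. Stack: aeabcade
  Read 'b': push. Stack: aeabcadeb
  Read 'a': push. Stack: aeabcadeba
  Read 'a': matches stack top 'a' => pop. Stack: aeabcadeb
Final stack: "aeabcadeb" (length 9)

9


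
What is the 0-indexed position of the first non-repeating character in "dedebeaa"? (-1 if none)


Input: dedebeaa
Character frequencies:
  'a': 2
  'b': 1
  'd': 2
  'e': 3
Scanning left to right for freq == 1:
  Position 0 ('d'): freq=2, skip
  Position 1 ('e'): freq=3, skip
  Position 2 ('d'): freq=2, skip
  Position 3 ('e'): freq=3, skip
  Position 4 ('b'): unique! => answer = 4

4


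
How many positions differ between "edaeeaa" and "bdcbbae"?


Comparing "edaeeaa" and "bdcbbae" position by position:
  Position 0: 'e' vs 'b' => DIFFER
  Position 1: 'd' vs 'd' => same
  Position 2: 'a' vs 'c' => DIFFER
  Position 3: 'e' vs 'b' => DIFFER
  Position 4: 'e' vs 'b' => DIFFER
  Position 5: 'a' vs 'a' => same
  Position 6: 'a' vs 'e' => DIFFER
Positions that differ: 5

5


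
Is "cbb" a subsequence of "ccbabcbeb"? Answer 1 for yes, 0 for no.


Check if "cbb" is a subsequence of "ccbabcbeb"
Greedy scan:
  Position 0 ('c'): matches sub[0] = 'c'
  Position 1 ('c'): no match needed
  Position 2 ('b'): matches sub[1] = 'b'
  Position 3 ('a'): no match needed
  Position 4 ('b'): matches sub[2] = 'b'
  Position 5 ('c'): no match needed
  Position 6 ('b'): no match needed
  Position 7 ('e'): no match needed
  Position 8 ('b'): no match needed
All 3 characters matched => is a subsequence

1


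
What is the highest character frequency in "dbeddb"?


Input: dbeddb
Character counts:
  'b': 2
  'd': 3
  'e': 1
Maximum frequency: 3

3


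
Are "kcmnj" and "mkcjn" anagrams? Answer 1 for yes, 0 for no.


Strings: "kcmnj", "mkcjn"
Sorted first:  cjkmn
Sorted second: cjkmn
Sorted forms match => anagrams

1


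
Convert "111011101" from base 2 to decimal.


Input: "111011101" in base 2
Positional expansion:
  Digit '1' (value 1) x 2^8 = 256
  Digit '1' (value 1) x 2^7 = 128
  Digit '1' (value 1) x 2^6 = 64
  Digit '0' (value 0) x 2^5 = 0
  Digit '1' (value 1) x 2^4 = 16
  Digit '1' (value 1) x 2^3 = 8
  Digit '1' (value 1) x 2^2 = 4
  Digit '0' (value 0) x 2^1 = 0
  Digit '1' (value 1) x 2^0 = 1
Sum = 477

477


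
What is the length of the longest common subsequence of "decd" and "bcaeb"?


LCS of "decd" and "bcaeb"
DP table:
           b    c    a    e    b
      0    0    0    0    0    0
  d   0    0    0    0    0    0
  e   0    0    0    0    1    1
  c   0    0    1    1    1    1
  d   0    0    1    1    1    1
LCS length = dp[4][5] = 1

1


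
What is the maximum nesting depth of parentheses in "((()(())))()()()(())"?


Input: "((()(())))()()()(())"
Tracking depth:
  Position 0 '(': depth becomes 1
  Position 1 '(': depth becomes 2
  Position 2 '(': depth becomes 3
  Position 3 ')': depth becomes 2
  Position 4 '(': depth becomes 3
  Position 5 '(': depth becomes 4
  Position 6 ')': depth becomes 3
  Position 7 ')': depth becomes 2
  Position 8 ')': depth becomes 1
  Position 9 ')': depth becomes 0
  Position 10 '(': depth becomes 1
  Position 11 ')': depth becomes 0
  Position 12 '(': depth becomes 1
  Position 13 ')': depth becomes 0
  Position 14 '(': depth becomes 1
  Position 15 ')': depth becomes 0
  Position 16 '(': depth becomes 1
  Position 17 '(': depth becomes 2
  Position 18 ')': depth becomes 1
  Position 19 ')': depth becomes 0
Maximum depth reached: 4

4


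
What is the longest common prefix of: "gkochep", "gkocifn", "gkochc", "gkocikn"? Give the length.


Words: gkochep, gkocifn, gkochc, gkocikn
  Position 0: all 'g' => match
  Position 1: all 'k' => match
  Position 2: all 'o' => match
  Position 3: all 'c' => match
  Position 4: ('h', 'i', 'h', 'i') => mismatch, stop
LCP = "gkoc" (length 4)

4


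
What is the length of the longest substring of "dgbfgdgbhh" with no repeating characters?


Input: "dgbfgdgbhh"
Sliding window (track last position of each char):
  Position 0 ('d'): window [0,0] length 1 -- new best
  Position 1 ('g'): window [0,1] length 2 -- new best
  Position 2 ('b'): window [0,2] length 3 -- new best
  Position 3 ('f'): window [0,3] length 4 -- new best
  Position 4 ('g'): repeat (last at 1), move window start to 2
  Position 4 ('g'): window [2,4] length 3
  Position 5 ('d'): window [2,5] length 4
  Position 6 ('g'): repeat (last at 4), move window start to 5
  Position 6 ('g'): window [5,6] length 2
  Position 7 ('b'): window [5,7] length 3
  Position 8 ('h'): window [5,8] length 4
  Position 9 ('h'): repeat (last at 8), move window start to 9
  Position 9 ('h'): window [9,9] length 1
Longest substring with no repeats: "dgbf" with length 4

4


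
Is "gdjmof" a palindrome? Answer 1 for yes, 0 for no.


Input: gdjmof
Reversed: fomjdg
  Compare pos 0 ('g') with pos 5 ('f'): MISMATCH
  Compare pos 1 ('d') with pos 4 ('o'): MISMATCH
  Compare pos 2 ('j') with pos 3 ('m'): MISMATCH
Result: not a palindrome

0


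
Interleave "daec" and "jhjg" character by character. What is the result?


Interleaving "daec" and "jhjg":
  Position 0: 'd' from first, 'j' from second => "dj"
  Position 1: 'a' from first, 'h' from second => "ah"
  Position 2: 'e' from first, 'j' from second => "ej"
  Position 3: 'c' from first, 'g' from second => "cg"
Result: djahejcg

djahejcg


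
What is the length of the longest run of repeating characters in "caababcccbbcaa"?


Input: "caababcccbbcaa"
Scanning for longest run:
  Position 1 ('a'): new char, reset run to 1
  Position 2 ('a'): continues run of 'a', length=2
  Position 3 ('b'): new char, reset run to 1
  Position 4 ('a'): new char, reset run to 1
  Position 5 ('b'): new char, reset run to 1
  Position 6 ('c'): new char, reset run to 1
  Position 7 ('c'): continues run of 'c', length=2
  Position 8 ('c'): continues run of 'c', length=3
  Position 9 ('b'): new char, reset run to 1
  Position 10 ('b'): continues run of 'b', length=2
  Position 11 ('c'): new char, reset run to 1
  Position 12 ('a'): new char, reset run to 1
  Position 13 ('a'): continues run of 'a', length=2
Longest run: 'c' with length 3

3


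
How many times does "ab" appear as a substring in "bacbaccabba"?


Searching for "ab" in "bacbaccabba"
Scanning each position:
  Position 0: "ba" => no
  Position 1: "ac" => no
  Position 2: "cb" => no
  Position 3: "ba" => no
  Position 4: "ac" => no
  Position 5: "cc" => no
  Position 6: "ca" => no
  Position 7: "ab" => MATCH
  Position 8: "bb" => no
  Position 9: "ba" => no
Total occurrences: 1

1


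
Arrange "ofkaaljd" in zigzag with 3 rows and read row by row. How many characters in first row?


Zigzag "ofkaaljd" into 3 rows:
Placing characters:
  'o' => row 0
  'f' => row 1
  'k' => row 2
  'a' => row 1
  'a' => row 0
  'l' => row 1
  'j' => row 2
  'd' => row 1
Rows:
  Row 0: "oa"
  Row 1: "fald"
  Row 2: "kj"
First row length: 2

2


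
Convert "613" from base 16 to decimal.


Input: "613" in base 16
Positional expansion:
  Digit '6' (value 6) x 16^2 = 1536
  Digit '1' (value 1) x 16^1 = 16
  Digit '3' (value 3) x 16^0 = 3
Sum = 1555

1555


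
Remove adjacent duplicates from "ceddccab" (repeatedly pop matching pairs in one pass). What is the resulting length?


Input: ceddccab
Stack-based adjacent duplicate removal:
  Read 'c': push. Stack: c
  Read 'e': push. Stack: ce
  Read 'd': push. Stack: ced
  Read 'd': matches stack top 'd' => pop. Stack: ce
  Read 'c': push. Stack: cec
  Read 'c': matches stack top 'c' => pop. Stack: ce
  Read 'a': push. Stack: cea
  Read 'b': push. Stack: ceab
Final stack: "ceab" (length 4)

4


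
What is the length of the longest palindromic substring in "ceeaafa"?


Input: "ceeaafa"
Checking substrings for palindromes:
  [4:7] "afa" (len 3) => palindrome
  [1:3] "ee" (len 2) => palindrome
  [3:5] "aa" (len 2) => palindrome
Longest palindromic substring: "afa" with length 3

3


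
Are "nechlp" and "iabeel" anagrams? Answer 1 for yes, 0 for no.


Strings: "nechlp", "iabeel"
Sorted first:  cehlnp
Sorted second: abeeil
Differ at position 0: 'c' vs 'a' => not anagrams

0


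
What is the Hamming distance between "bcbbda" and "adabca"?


Comparing "bcbbda" and "adabca" position by position:
  Position 0: 'b' vs 'a' => differ
  Position 1: 'c' vs 'd' => differ
  Position 2: 'b' vs 'a' => differ
  Position 3: 'b' vs 'b' => same
  Position 4: 'd' vs 'c' => differ
  Position 5: 'a' vs 'a' => same
Total differences (Hamming distance): 4

4


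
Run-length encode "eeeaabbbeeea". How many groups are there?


Input: eeeaabbbeeea
Scanning for consecutive runs:
  Group 1: 'e' x 3 (positions 0-2)
  Group 2: 'a' x 2 (positions 3-4)
  Group 3: 'b' x 3 (positions 5-7)
  Group 4: 'e' x 3 (positions 8-10)
  Group 5: 'a' x 1 (positions 11-11)
Total groups: 5

5


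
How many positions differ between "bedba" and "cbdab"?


Comparing "bedba" and "cbdab" position by position:
  Position 0: 'b' vs 'c' => DIFFER
  Position 1: 'e' vs 'b' => DIFFER
  Position 2: 'd' vs 'd' => same
  Position 3: 'b' vs 'a' => DIFFER
  Position 4: 'a' vs 'b' => DIFFER
Positions that differ: 4

4


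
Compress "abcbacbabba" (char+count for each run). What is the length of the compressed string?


Input: abcbacbabba
Runs:
  'a' x 1 => "a1"
  'b' x 1 => "b1"
  'c' x 1 => "c1"
  'b' x 1 => "b1"
  'a' x 1 => "a1"
  'c' x 1 => "c1"
  'b' x 1 => "b1"
  'a' x 1 => "a1"
  'b' x 2 => "b2"
  'a' x 1 => "a1"
Compressed: "a1b1c1b1a1c1b1a1b2a1"
Compressed length: 20

20


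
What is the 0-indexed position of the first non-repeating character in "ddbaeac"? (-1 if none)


Input: ddbaeac
Character frequencies:
  'a': 2
  'b': 1
  'c': 1
  'd': 2
  'e': 1
Scanning left to right for freq == 1:
  Position 0 ('d'): freq=2, skip
  Position 1 ('d'): freq=2, skip
  Position 2 ('b'): unique! => answer = 2

2


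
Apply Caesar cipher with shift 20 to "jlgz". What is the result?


Caesar cipher: shift "jlgz" by 20
  'j' (pos 9) + 20 = pos 3 = 'd'
  'l' (pos 11) + 20 = pos 5 = 'f'
  'g' (pos 6) + 20 = pos 0 = 'a'
  'z' (pos 25) + 20 = pos 19 = 't'
Result: dfat

dfat


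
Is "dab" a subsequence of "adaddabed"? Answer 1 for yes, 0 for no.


Check if "dab" is a subsequence of "adaddabed"
Greedy scan:
  Position 0 ('a'): no match needed
  Position 1 ('d'): matches sub[0] = 'd'
  Position 2 ('a'): matches sub[1] = 'a'
  Position 3 ('d'): no match needed
  Position 4 ('d'): no match needed
  Position 5 ('a'): no match needed
  Position 6 ('b'): matches sub[2] = 'b'
  Position 7 ('e'): no match needed
  Position 8 ('d'): no match needed
All 3 characters matched => is a subsequence

1


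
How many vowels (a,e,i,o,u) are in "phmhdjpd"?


Input: phmhdjpd
Checking each character:
  'p' at position 0: consonant
  'h' at position 1: consonant
  'm' at position 2: consonant
  'h' at position 3: consonant
  'd' at position 4: consonant
  'j' at position 5: consonant
  'p' at position 6: consonant
  'd' at position 7: consonant
Total vowels: 0

0


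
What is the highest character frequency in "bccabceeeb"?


Input: bccabceeeb
Character counts:
  'a': 1
  'b': 3
  'c': 3
  'e': 3
Maximum frequency: 3

3


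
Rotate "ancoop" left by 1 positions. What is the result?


Input: "ancoop", rotate left by 1
First 1 characters: "a"
Remaining characters: "ncoop"
Concatenate remaining + first: "ncoop" + "a" = "ncoopa"

ncoopa


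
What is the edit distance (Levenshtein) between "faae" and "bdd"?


Computing edit distance: "faae" -> "bdd"
DP table:
           b    d    d
      0    1    2    3
  f   1    1    2    3
  a   2    2    2    3
  a   3    3    3    3
  e   4    4    4    4
Edit distance = dp[4][3] = 4

4


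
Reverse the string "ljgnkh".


Input: ljgnkh
Reading characters right to left:
  Position 5: 'h'
  Position 4: 'k'
  Position 3: 'n'
  Position 2: 'g'
  Position 1: 'j'
  Position 0: 'l'
Reversed: hkngjl

hkngjl


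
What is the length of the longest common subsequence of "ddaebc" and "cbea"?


LCS of "ddaebc" and "cbea"
DP table:
           c    b    e    a
      0    0    0    0    0
  d   0    0    0    0    0
  d   0    0    0    0    0
  a   0    0    0    0    1
  e   0    0    0    1    1
  b   0    0    1    1    1
  c   0    1    1    1    1
LCS length = dp[6][4] = 1

1


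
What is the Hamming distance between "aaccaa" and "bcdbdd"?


Comparing "aaccaa" and "bcdbdd" position by position:
  Position 0: 'a' vs 'b' => differ
  Position 1: 'a' vs 'c' => differ
  Position 2: 'c' vs 'd' => differ
  Position 3: 'c' vs 'b' => differ
  Position 4: 'a' vs 'd' => differ
  Position 5: 'a' vs 'd' => differ
Total differences (Hamming distance): 6

6


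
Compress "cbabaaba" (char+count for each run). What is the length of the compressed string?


Input: cbabaaba
Runs:
  'c' x 1 => "c1"
  'b' x 1 => "b1"
  'a' x 1 => "a1"
  'b' x 1 => "b1"
  'a' x 2 => "a2"
  'b' x 1 => "b1"
  'a' x 1 => "a1"
Compressed: "c1b1a1b1a2b1a1"
Compressed length: 14

14


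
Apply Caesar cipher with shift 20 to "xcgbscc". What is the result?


Caesar cipher: shift "xcgbscc" by 20
  'x' (pos 23) + 20 = pos 17 = 'r'
  'c' (pos 2) + 20 = pos 22 = 'w'
  'g' (pos 6) + 20 = pos 0 = 'a'
  'b' (pos 1) + 20 = pos 21 = 'v'
  's' (pos 18) + 20 = pos 12 = 'm'
  'c' (pos 2) + 20 = pos 22 = 'w'
  'c' (pos 2) + 20 = pos 22 = 'w'
Result: rwavmww

rwavmww


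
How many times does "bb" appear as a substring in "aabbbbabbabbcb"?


Searching for "bb" in "aabbbbabbabbcb"
Scanning each position:
  Position 0: "aa" => no
  Position 1: "ab" => no
  Position 2: "bb" => MATCH
  Position 3: "bb" => MATCH
  Position 4: "bb" => MATCH
  Position 5: "ba" => no
  Position 6: "ab" => no
  Position 7: "bb" => MATCH
  Position 8: "ba" => no
  Position 9: "ab" => no
  Position 10: "bb" => MATCH
  Position 11: "bc" => no
  Position 12: "cb" => no
Total occurrences: 5

5


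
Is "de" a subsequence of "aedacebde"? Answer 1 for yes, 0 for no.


Check if "de" is a subsequence of "aedacebde"
Greedy scan:
  Position 0 ('a'): no match needed
  Position 1 ('e'): no match needed
  Position 2 ('d'): matches sub[0] = 'd'
  Position 3 ('a'): no match needed
  Position 4 ('c'): no match needed
  Position 5 ('e'): matches sub[1] = 'e'
  Position 6 ('b'): no match needed
  Position 7 ('d'): no match needed
  Position 8 ('e'): no match needed
All 2 characters matched => is a subsequence

1


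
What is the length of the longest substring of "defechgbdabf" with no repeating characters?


Input: "defechgbdabf"
Sliding window (track last position of each char):
  Position 0 ('d'): window [0,0] length 1 -- new best
  Position 1 ('e'): window [0,1] length 2 -- new best
  Position 2 ('f'): window [0,2] length 3 -- new best
  Position 3 ('e'): repeat (last at 1), move window start to 2
  Position 3 ('e'): window [2,3] length 2
  Position 4 ('c'): window [2,4] length 3
  Position 5 ('h'): window [2,5] length 4 -- new best
  Position 6 ('g'): window [2,6] length 5 -- new best
  Position 7 ('b'): window [2,7] length 6 -- new best
  Position 8 ('d'): window [2,8] length 7 -- new best
  Position 9 ('a'): window [2,9] length 8 -- new best
  Position 10 ('b'): repeat (last at 7), move window start to 8
  Position 10 ('b'): window [8,10] length 3
  Position 11 ('f'): window [8,11] length 4
Longest substring with no repeats: "fechgbda" with length 8

8


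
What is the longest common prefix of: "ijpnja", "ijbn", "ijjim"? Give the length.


Words: ijpnja, ijbn, ijjim
  Position 0: all 'i' => match
  Position 1: all 'j' => match
  Position 2: ('p', 'b', 'j') => mismatch, stop
LCP = "ij" (length 2)

2


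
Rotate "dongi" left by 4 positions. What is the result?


Input: "dongi", rotate left by 4
First 4 characters: "dong"
Remaining characters: "i"
Concatenate remaining + first: "i" + "dong" = "idong"

idong


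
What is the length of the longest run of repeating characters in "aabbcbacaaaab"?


Input: "aabbcbacaaaab"
Scanning for longest run:
  Position 1 ('a'): continues run of 'a', length=2
  Position 2 ('b'): new char, reset run to 1
  Position 3 ('b'): continues run of 'b', length=2
  Position 4 ('c'): new char, reset run to 1
  Position 5 ('b'): new char, reset run to 1
  Position 6 ('a'): new char, reset run to 1
  Position 7 ('c'): new char, reset run to 1
  Position 8 ('a'): new char, reset run to 1
  Position 9 ('a'): continues run of 'a', length=2
  Position 10 ('a'): continues run of 'a', length=3
  Position 11 ('a'): continues run of 'a', length=4
  Position 12 ('b'): new char, reset run to 1
Longest run: 'a' with length 4

4


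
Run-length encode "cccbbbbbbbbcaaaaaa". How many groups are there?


Input: cccbbbbbbbbcaaaaaa
Scanning for consecutive runs:
  Group 1: 'c' x 3 (positions 0-2)
  Group 2: 'b' x 8 (positions 3-10)
  Group 3: 'c' x 1 (positions 11-11)
  Group 4: 'a' x 6 (positions 12-17)
Total groups: 4

4


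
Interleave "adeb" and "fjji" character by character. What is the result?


Interleaving "adeb" and "fjji":
  Position 0: 'a' from first, 'f' from second => "af"
  Position 1: 'd' from first, 'j' from second => "dj"
  Position 2: 'e' from first, 'j' from second => "ej"
  Position 3: 'b' from first, 'i' from second => "bi"
Result: afdjejbi

afdjejbi


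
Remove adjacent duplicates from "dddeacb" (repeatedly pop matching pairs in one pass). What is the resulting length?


Input: dddeacb
Stack-based adjacent duplicate removal:
  Read 'd': push. Stack: d
  Read 'd': matches stack top 'd' => pop. Stack: (empty)
  Read 'd': push. Stack: d
  Read 'e': push. Stack: de
  Read 'a': push. Stack: dea
  Read 'c': push. Stack: deac
  Read 'b': push. Stack: deacb
Final stack: "deacb" (length 5)

5


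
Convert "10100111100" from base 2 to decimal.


Input: "10100111100" in base 2
Positional expansion:
  Digit '1' (value 1) x 2^10 = 1024
  Digit '0' (value 0) x 2^9 = 0
  Digit '1' (value 1) x 2^8 = 256
  Digit '0' (value 0) x 2^7 = 0
  Digit '0' (value 0) x 2^6 = 0
  Digit '1' (value 1) x 2^5 = 32
  Digit '1' (value 1) x 2^4 = 16
  Digit '1' (value 1) x 2^3 = 8
  Digit '1' (value 1) x 2^2 = 4
  Digit '0' (value 0) x 2^1 = 0
  Digit '0' (value 0) x 2^0 = 0
Sum = 1340

1340


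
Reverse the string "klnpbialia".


Input: klnpbialia
Reading characters right to left:
  Position 9: 'a'
  Position 8: 'i'
  Position 7: 'l'
  Position 6: 'a'
  Position 5: 'i'
  Position 4: 'b'
  Position 3: 'p'
  Position 2: 'n'
  Position 1: 'l'
  Position 0: 'k'
Reversed: ailaibpnlk

ailaibpnlk


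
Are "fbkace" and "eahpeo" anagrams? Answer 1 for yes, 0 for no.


Strings: "fbkace", "eahpeo"
Sorted first:  abcefk
Sorted second: aeehop
Differ at position 1: 'b' vs 'e' => not anagrams

0


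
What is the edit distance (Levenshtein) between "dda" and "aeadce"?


Computing edit distance: "dda" -> "aeadce"
DP table:
           a    e    a    d    c    e
      0    1    2    3    4    5    6
  d   1    1    2    3    3    4    5
  d   2    2    2    3    3    4    5
  a   3    2    3    2    3    4    5
Edit distance = dp[3][6] = 5

5


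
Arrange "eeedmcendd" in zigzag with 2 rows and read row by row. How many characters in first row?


Zigzag "eeedmcendd" into 2 rows:
Placing characters:
  'e' => row 0
  'e' => row 1
  'e' => row 0
  'd' => row 1
  'm' => row 0
  'c' => row 1
  'e' => row 0
  'n' => row 1
  'd' => row 0
  'd' => row 1
Rows:
  Row 0: "eemed"
  Row 1: "edcnd"
First row length: 5

5


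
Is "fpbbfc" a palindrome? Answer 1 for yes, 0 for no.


Input: fpbbfc
Reversed: cfbbpf
  Compare pos 0 ('f') with pos 5 ('c'): MISMATCH
  Compare pos 1 ('p') with pos 4 ('f'): MISMATCH
  Compare pos 2 ('b') with pos 3 ('b'): match
Result: not a palindrome

0


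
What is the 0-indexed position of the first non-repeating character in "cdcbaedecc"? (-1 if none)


Input: cdcbaedecc
Character frequencies:
  'a': 1
  'b': 1
  'c': 4
  'd': 2
  'e': 2
Scanning left to right for freq == 1:
  Position 0 ('c'): freq=4, skip
  Position 1 ('d'): freq=2, skip
  Position 2 ('c'): freq=4, skip
  Position 3 ('b'): unique! => answer = 3

3


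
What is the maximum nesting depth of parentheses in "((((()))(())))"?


Input: "((((()))(())))"
Tracking depth:
  Position 0 '(': depth becomes 1
  Position 1 '(': depth becomes 2
  Position 2 '(': depth becomes 3
  Position 3 '(': depth becomes 4
  Position 4 '(': depth becomes 5
  Position 5 ')': depth becomes 4
  Position 6 ')': depth becomes 3
  Position 7 ')': depth becomes 2
  Position 8 '(': depth becomes 3
  Position 9 '(': depth becomes 4
  Position 10 ')': depth becomes 3
  Position 11 ')': depth becomes 2
  Position 12 ')': depth becomes 1
  Position 13 ')': depth becomes 0
Maximum depth reached: 5

5


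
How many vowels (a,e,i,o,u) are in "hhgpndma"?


Input: hhgpndma
Checking each character:
  'h' at position 0: consonant
  'h' at position 1: consonant
  'g' at position 2: consonant
  'p' at position 3: consonant
  'n' at position 4: consonant
  'd' at position 5: consonant
  'm' at position 6: consonant
  'a' at position 7: vowel (running total: 1)
Total vowels: 1

1


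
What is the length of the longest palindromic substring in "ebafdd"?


Input: "ebafdd"
Checking substrings for palindromes:
  [4:6] "dd" (len 2) => palindrome
Longest palindromic substring: "dd" with length 2

2
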